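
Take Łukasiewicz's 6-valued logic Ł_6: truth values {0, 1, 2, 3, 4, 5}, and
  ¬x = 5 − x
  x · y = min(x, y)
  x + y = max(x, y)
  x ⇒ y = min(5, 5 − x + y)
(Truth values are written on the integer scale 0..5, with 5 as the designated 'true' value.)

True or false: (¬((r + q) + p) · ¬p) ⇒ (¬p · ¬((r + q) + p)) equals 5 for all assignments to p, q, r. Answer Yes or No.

At p = 4, q = 1, r = 4, for instance:
r + q = 4 + 1 = 4
(r + q) + p = 4 + 4 = 4
¬((r + q) + p) = ¬4 = 1
¬p = ¬4 = 1
¬((r + q) + p) · ¬p = 1 · 1 = 1
¬p · ¬((r + q) + p) = 1 · 1 = 1
(¬((r + q) + p) · ¬p) ⇒ (¬p · ¬((r + q) + p)) = 1 ⇒ 1 = 5
and checking the remaining 215 assignments likewise gives ≥ 5 in every case.

Yes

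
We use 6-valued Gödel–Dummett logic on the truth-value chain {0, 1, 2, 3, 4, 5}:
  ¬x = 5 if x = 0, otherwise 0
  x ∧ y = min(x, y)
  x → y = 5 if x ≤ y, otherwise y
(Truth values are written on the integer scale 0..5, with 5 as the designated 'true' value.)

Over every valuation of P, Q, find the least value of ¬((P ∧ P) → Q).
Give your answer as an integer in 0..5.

0

Take P = 0, Q = 0:
P ∧ P = 0 ∧ 0 = 0
(P ∧ P) → Q = 0 → 0 = 5
¬((P ∧ P) → Q) = ¬5 = 0
No assignment yields a value below 0, so this is the minimum.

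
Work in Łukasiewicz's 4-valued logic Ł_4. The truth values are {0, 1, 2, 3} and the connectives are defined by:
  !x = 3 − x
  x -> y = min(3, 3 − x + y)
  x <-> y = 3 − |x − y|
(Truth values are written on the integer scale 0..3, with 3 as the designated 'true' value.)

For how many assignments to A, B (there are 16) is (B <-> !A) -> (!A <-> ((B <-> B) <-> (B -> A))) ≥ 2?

A = 0, B = 0 ↦ 3  ≥
A = 0, B = 1 ↦ 3  ≥
A = 0, B = 2 ↦ 2  ≥
A = 0, B = 3 ↦ 0  <
A = 1, B = 0 ↦ 3  ≥
A = 1, B = 1 ↦ 3  ≥
A = 1, B = 2 ↦ 3  ≥
A = 1, B = 3 ↦ 3  ≥
A = 2, B = 0 ↦ 2  ≥
A = 2, B = 1 ↦ 1  <
A = 2, B = 2 ↦ 2  ≥
A = 2, B = 3 ↦ 3  ≥
A = 3, B = 0 ↦ 0  <
A = 3, B = 1 ↦ 1  <
A = 3, B = 2 ↦ 2  ≥
A = 3, B = 3 ↦ 3  ≥
So 12 of the 16 assignments meet the threshold.

12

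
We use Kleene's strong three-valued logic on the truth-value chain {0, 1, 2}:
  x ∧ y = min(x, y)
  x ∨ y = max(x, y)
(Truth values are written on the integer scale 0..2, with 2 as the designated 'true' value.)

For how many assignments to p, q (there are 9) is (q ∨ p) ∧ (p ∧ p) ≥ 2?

p = 0, q = 0 ↦ 0  <
p = 0, q = 1 ↦ 0  <
p = 0, q = 2 ↦ 0  <
p = 1, q = 0 ↦ 1  <
p = 1, q = 1 ↦ 1  <
p = 1, q = 2 ↦ 1  <
p = 2, q = 0 ↦ 2  ≥
p = 2, q = 1 ↦ 2  ≥
p = 2, q = 2 ↦ 2  ≥
So 3 of the 9 assignments meet the threshold.

3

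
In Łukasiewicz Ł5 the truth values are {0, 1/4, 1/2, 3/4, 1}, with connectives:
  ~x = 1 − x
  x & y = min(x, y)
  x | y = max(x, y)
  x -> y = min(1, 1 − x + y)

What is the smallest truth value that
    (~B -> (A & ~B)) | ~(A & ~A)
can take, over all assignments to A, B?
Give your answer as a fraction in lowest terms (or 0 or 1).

Take A = 1/2, B = 0:
~B = ~0 = 1
~B = ~0 = 1
A & ~B = 1/2 & 1 = 1/2
~B -> (A & ~B) = 1 -> 1/2 = 1/2
~A = ~1/2 = 1/2
A & ~A = 1/2 & 1/2 = 1/2
~(A & ~A) = ~1/2 = 1/2
(~B -> (A & ~B)) | ~(A & ~A) = 1/2 | 1/2 = 1/2
No assignment yields a value below 1/2, so this is the minimum.

1/2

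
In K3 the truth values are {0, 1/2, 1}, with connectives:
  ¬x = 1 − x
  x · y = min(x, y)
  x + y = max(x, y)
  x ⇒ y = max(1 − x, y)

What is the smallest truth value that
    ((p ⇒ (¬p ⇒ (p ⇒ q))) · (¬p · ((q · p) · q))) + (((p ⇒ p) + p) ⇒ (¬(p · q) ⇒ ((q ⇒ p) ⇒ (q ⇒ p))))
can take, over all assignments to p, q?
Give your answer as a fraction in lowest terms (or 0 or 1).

Take p = 0, q = 1/2:
¬p = ¬0 = 1
p ⇒ q = 0 ⇒ 1/2 = 1
¬p ⇒ (p ⇒ q) = 1 ⇒ 1 = 1
p ⇒ (¬p ⇒ (p ⇒ q)) = 0 ⇒ 1 = 1
¬p = ¬0 = 1
q · p = 1/2 · 0 = 0
(q · p) · q = 0 · 1/2 = 0
¬p · ((q · p) · q) = 1 · 0 = 0
(p ⇒ (¬p ⇒ (p ⇒ q))) · (¬p · ((q · p) · q)) = 1 · 0 = 0
p ⇒ p = 0 ⇒ 0 = 1
(p ⇒ p) + p = 1 + 0 = 1
p · q = 0 · 1/2 = 0
¬(p · q) = ¬0 = 1
q ⇒ p = 1/2 ⇒ 0 = 1/2
q ⇒ p = 1/2 ⇒ 0 = 1/2
(q ⇒ p) ⇒ (q ⇒ p) = 1/2 ⇒ 1/2 = 1/2
¬(p · q) ⇒ ((q ⇒ p) ⇒ (q ⇒ p)) = 1 ⇒ 1/2 = 1/2
((p ⇒ p) + p) ⇒ (¬(p · q) ⇒ ((q ⇒ p) ⇒ (q ⇒ p))) = 1 ⇒ 1/2 = 1/2
((p ⇒ (¬p ⇒ (p ⇒ q))) · (¬p · ((q · p) · q))) + (((p ⇒ p) + p) ⇒ (¬(p · q) ⇒ ((q ⇒ p) ⇒ (q ⇒ p)))) = 0 + 1/2 = 1/2
No assignment yields a value below 1/2, so this is the minimum.

1/2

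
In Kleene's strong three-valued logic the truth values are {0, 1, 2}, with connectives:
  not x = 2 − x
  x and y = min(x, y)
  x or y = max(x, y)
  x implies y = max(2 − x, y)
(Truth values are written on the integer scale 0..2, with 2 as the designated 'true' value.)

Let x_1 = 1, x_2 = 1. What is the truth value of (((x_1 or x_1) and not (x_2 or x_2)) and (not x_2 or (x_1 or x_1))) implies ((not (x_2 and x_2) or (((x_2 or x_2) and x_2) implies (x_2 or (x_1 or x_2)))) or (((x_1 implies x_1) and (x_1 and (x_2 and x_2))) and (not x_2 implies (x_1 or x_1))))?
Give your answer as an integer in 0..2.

1

x_1 or x_1 = 1 or 1 = 1
x_2 or x_2 = 1 or 1 = 1
not (x_2 or x_2) = not 1 = 1
(x_1 or x_1) and not (x_2 or x_2) = 1 and 1 = 1
not x_2 = not 1 = 1
x_1 or x_1 = 1 or 1 = 1
not x_2 or (x_1 or x_1) = 1 or 1 = 1
((x_1 or x_1) and not (x_2 or x_2)) and (not x_2 or (x_1 or x_1)) = 1 and 1 = 1
x_2 and x_2 = 1 and 1 = 1
not (x_2 and x_2) = not 1 = 1
x_2 or x_2 = 1 or 1 = 1
(x_2 or x_2) and x_2 = 1 and 1 = 1
x_1 or x_2 = 1 or 1 = 1
x_2 or (x_1 or x_2) = 1 or 1 = 1
((x_2 or x_2) and x_2) implies (x_2 or (x_1 or x_2)) = 1 implies 1 = 1
not (x_2 and x_2) or (((x_2 or x_2) and x_2) implies (x_2 or (x_1 or x_2))) = 1 or 1 = 1
x_1 implies x_1 = 1 implies 1 = 1
x_2 and x_2 = 1 and 1 = 1
x_1 and (x_2 and x_2) = 1 and 1 = 1
(x_1 implies x_1) and (x_1 and (x_2 and x_2)) = 1 and 1 = 1
not x_2 = not 1 = 1
x_1 or x_1 = 1 or 1 = 1
not x_2 implies (x_1 or x_1) = 1 implies 1 = 1
((x_1 implies x_1) and (x_1 and (x_2 and x_2))) and (not x_2 implies (x_1 or x_1)) = 1 and 1 = 1
(not (x_2 and x_2) or (((x_2 or x_2) and x_2) implies (x_2 or (x_1 or x_2)))) or (((x_1 implies x_1) and (x_1 and (x_2 and x_2))) and (not x_2 implies (x_1 or x_1))) = 1 or 1 = 1
(((x_1 or x_1) and not (x_2 or x_2)) and (not x_2 or (x_1 or x_1))) implies ((not (x_2 and x_2) or (((x_2 or x_2) and x_2) implies (x_2 or (x_1 or x_2)))) or (((x_1 implies x_1) and (x_1 and (x_2 and x_2))) and (not x_2 implies (x_1 or x_1)))) = 1 implies 1 = 1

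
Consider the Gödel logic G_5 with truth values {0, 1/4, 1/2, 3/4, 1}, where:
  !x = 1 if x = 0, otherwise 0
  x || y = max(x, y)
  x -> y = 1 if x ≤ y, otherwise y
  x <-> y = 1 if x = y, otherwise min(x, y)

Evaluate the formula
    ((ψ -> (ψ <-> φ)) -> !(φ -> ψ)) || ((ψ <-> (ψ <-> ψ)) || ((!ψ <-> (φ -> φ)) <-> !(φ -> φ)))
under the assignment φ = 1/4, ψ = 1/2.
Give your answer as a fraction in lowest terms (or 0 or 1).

1

ψ <-> φ = 1/2 <-> 1/4 = 1/4
ψ -> (ψ <-> φ) = 1/2 -> 1/4 = 1/4
φ -> ψ = 1/4 -> 1/2 = 1
!(φ -> ψ) = !1 = 0
(ψ -> (ψ <-> φ)) -> !(φ -> ψ) = 1/4 -> 0 = 0
ψ <-> ψ = 1/2 <-> 1/2 = 1
ψ <-> (ψ <-> ψ) = 1/2 <-> 1 = 1/2
!ψ = !1/2 = 0
φ -> φ = 1/4 -> 1/4 = 1
!ψ <-> (φ -> φ) = 0 <-> 1 = 0
φ -> φ = 1/4 -> 1/4 = 1
!(φ -> φ) = !1 = 0
(!ψ <-> (φ -> φ)) <-> !(φ -> φ) = 0 <-> 0 = 1
(ψ <-> (ψ <-> ψ)) || ((!ψ <-> (φ -> φ)) <-> !(φ -> φ)) = 1/2 || 1 = 1
((ψ -> (ψ <-> φ)) -> !(φ -> ψ)) || ((ψ <-> (ψ <-> ψ)) || ((!ψ <-> (φ -> φ)) <-> !(φ -> φ))) = 0 || 1 = 1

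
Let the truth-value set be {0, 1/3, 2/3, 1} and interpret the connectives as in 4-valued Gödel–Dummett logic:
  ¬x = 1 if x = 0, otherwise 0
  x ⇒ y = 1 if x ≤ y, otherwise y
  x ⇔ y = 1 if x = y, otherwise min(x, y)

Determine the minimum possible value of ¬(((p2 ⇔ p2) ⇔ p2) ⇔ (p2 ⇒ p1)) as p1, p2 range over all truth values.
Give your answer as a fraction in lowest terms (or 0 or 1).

0

Take p1 = 1/3, p2 = 1/3:
p2 ⇔ p2 = 1/3 ⇔ 1/3 = 1
(p2 ⇔ p2) ⇔ p2 = 1 ⇔ 1/3 = 1/3
p2 ⇒ p1 = 1/3 ⇒ 1/3 = 1
((p2 ⇔ p2) ⇔ p2) ⇔ (p2 ⇒ p1) = 1/3 ⇔ 1 = 1/3
¬(((p2 ⇔ p2) ⇔ p2) ⇔ (p2 ⇒ p1)) = ¬1/3 = 0
No assignment yields a value below 0, so this is the minimum.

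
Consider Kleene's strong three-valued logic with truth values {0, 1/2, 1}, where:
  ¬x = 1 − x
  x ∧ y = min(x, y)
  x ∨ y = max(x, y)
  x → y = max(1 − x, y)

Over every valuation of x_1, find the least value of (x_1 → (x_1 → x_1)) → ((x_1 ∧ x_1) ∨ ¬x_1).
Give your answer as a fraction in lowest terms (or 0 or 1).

1/2

Take x_1 = 1/2:
x_1 → x_1 = 1/2 → 1/2 = 1/2
x_1 → (x_1 → x_1) = 1/2 → 1/2 = 1/2
x_1 ∧ x_1 = 1/2 ∧ 1/2 = 1/2
¬x_1 = ¬1/2 = 1/2
(x_1 ∧ x_1) ∨ ¬x_1 = 1/2 ∨ 1/2 = 1/2
(x_1 → (x_1 → x_1)) → ((x_1 ∧ x_1) ∨ ¬x_1) = 1/2 → 1/2 = 1/2
No assignment yields a value below 1/2, so this is the minimum.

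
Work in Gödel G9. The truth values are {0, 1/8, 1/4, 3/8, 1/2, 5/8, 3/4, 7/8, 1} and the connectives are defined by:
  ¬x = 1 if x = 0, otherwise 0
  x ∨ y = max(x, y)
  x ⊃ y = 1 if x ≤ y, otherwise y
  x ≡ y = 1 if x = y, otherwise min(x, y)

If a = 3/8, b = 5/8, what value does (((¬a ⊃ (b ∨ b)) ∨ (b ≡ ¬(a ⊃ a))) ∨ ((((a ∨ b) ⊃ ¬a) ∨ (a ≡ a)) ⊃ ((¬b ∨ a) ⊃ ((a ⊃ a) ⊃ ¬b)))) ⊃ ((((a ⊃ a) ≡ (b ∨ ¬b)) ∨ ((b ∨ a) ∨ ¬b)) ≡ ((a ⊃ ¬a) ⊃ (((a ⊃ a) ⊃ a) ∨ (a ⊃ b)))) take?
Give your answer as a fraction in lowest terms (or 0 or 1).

5/8

¬a = ¬3/8 = 0
b ∨ b = 5/8 ∨ 5/8 = 5/8
¬a ⊃ (b ∨ b) = 0 ⊃ 5/8 = 1
a ⊃ a = 3/8 ⊃ 3/8 = 1
¬(a ⊃ a) = ¬1 = 0
b ≡ ¬(a ⊃ a) = 5/8 ≡ 0 = 0
(¬a ⊃ (b ∨ b)) ∨ (b ≡ ¬(a ⊃ a)) = 1 ∨ 0 = 1
a ∨ b = 3/8 ∨ 5/8 = 5/8
¬a = ¬3/8 = 0
(a ∨ b) ⊃ ¬a = 5/8 ⊃ 0 = 0
a ≡ a = 3/8 ≡ 3/8 = 1
((a ∨ b) ⊃ ¬a) ∨ (a ≡ a) = 0 ∨ 1 = 1
¬b = ¬5/8 = 0
¬b ∨ a = 0 ∨ 3/8 = 3/8
a ⊃ a = 3/8 ⊃ 3/8 = 1
¬b = ¬5/8 = 0
(a ⊃ a) ⊃ ¬b = 1 ⊃ 0 = 0
(¬b ∨ a) ⊃ ((a ⊃ a) ⊃ ¬b) = 3/8 ⊃ 0 = 0
(((a ∨ b) ⊃ ¬a) ∨ (a ≡ a)) ⊃ ((¬b ∨ a) ⊃ ((a ⊃ a) ⊃ ¬b)) = 1 ⊃ 0 = 0
((¬a ⊃ (b ∨ b)) ∨ (b ≡ ¬(a ⊃ a))) ∨ ((((a ∨ b) ⊃ ¬a) ∨ (a ≡ a)) ⊃ ((¬b ∨ a) ⊃ ((a ⊃ a) ⊃ ¬b))) = 1 ∨ 0 = 1
a ⊃ a = 3/8 ⊃ 3/8 = 1
¬b = ¬5/8 = 0
b ∨ ¬b = 5/8 ∨ 0 = 5/8
(a ⊃ a) ≡ (b ∨ ¬b) = 1 ≡ 5/8 = 5/8
b ∨ a = 5/8 ∨ 3/8 = 5/8
¬b = ¬5/8 = 0
(b ∨ a) ∨ ¬b = 5/8 ∨ 0 = 5/8
((a ⊃ a) ≡ (b ∨ ¬b)) ∨ ((b ∨ a) ∨ ¬b) = 5/8 ∨ 5/8 = 5/8
¬a = ¬3/8 = 0
a ⊃ ¬a = 3/8 ⊃ 0 = 0
a ⊃ a = 3/8 ⊃ 3/8 = 1
(a ⊃ a) ⊃ a = 1 ⊃ 3/8 = 3/8
a ⊃ b = 3/8 ⊃ 5/8 = 1
((a ⊃ a) ⊃ a) ∨ (a ⊃ b) = 3/8 ∨ 1 = 1
(a ⊃ ¬a) ⊃ (((a ⊃ a) ⊃ a) ∨ (a ⊃ b)) = 0 ⊃ 1 = 1
(((a ⊃ a) ≡ (b ∨ ¬b)) ∨ ((b ∨ a) ∨ ¬b)) ≡ ((a ⊃ ¬a) ⊃ (((a ⊃ a) ⊃ a) ∨ (a ⊃ b))) = 5/8 ≡ 1 = 5/8
(((¬a ⊃ (b ∨ b)) ∨ (b ≡ ¬(a ⊃ a))) ∨ ((((a ∨ b) ⊃ ¬a) ∨ (a ≡ a)) ⊃ ((¬b ∨ a) ⊃ ((a ⊃ a) ⊃ ¬b)))) ⊃ ((((a ⊃ a) ≡ (b ∨ ¬b)) ∨ ((b ∨ a) ∨ ¬b)) ≡ ((a ⊃ ¬a) ⊃ (((a ⊃ a) ⊃ a) ∨ (a ⊃ b)))) = 1 ⊃ 5/8 = 5/8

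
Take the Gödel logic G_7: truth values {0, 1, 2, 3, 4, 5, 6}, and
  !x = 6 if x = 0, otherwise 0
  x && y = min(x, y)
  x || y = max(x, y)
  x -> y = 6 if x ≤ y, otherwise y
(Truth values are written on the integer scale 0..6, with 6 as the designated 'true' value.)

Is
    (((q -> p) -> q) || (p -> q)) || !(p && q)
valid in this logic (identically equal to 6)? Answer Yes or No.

No

Counterexample: take p = 2, q = 1.
q -> p = 1 -> 2 = 6
(q -> p) -> q = 6 -> 1 = 1
p -> q = 2 -> 1 = 1
((q -> p) -> q) || (p -> q) = 1 || 1 = 1
p && q = 2 && 1 = 1
!(p && q) = !1 = 0
(((q -> p) -> q) || (p -> q)) || !(p && q) = 1 || 0 = 1
This gives 1 ≠ 6.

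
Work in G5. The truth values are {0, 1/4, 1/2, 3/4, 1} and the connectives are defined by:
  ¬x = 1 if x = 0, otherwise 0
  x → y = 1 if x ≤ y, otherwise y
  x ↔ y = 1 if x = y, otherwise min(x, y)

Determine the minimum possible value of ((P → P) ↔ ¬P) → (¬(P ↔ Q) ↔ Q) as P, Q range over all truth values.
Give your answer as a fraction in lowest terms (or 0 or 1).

Take P = 0, Q = 1/4:
P → P = 0 → 0 = 1
¬P = ¬0 = 1
(P → P) ↔ ¬P = 1 ↔ 1 = 1
P ↔ Q = 0 ↔ 1/4 = 0
¬(P ↔ Q) = ¬0 = 1
¬(P ↔ Q) ↔ Q = 1 ↔ 1/4 = 1/4
((P → P) ↔ ¬P) → (¬(P ↔ Q) ↔ Q) = 1 → 1/4 = 1/4
No assignment yields a value below 1/4, so this is the minimum.

1/4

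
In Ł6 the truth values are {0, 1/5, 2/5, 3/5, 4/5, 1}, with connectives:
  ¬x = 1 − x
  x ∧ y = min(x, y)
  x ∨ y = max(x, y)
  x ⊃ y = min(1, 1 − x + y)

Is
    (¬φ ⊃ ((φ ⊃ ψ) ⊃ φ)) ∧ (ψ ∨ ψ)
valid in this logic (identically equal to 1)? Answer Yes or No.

No

Counterexample: take φ = 0, ψ = 0.
¬φ = ¬0 = 1
φ ⊃ ψ = 0 ⊃ 0 = 1
(φ ⊃ ψ) ⊃ φ = 1 ⊃ 0 = 0
¬φ ⊃ ((φ ⊃ ψ) ⊃ φ) = 1 ⊃ 0 = 0
ψ ∨ ψ = 0 ∨ 0 = 0
(¬φ ⊃ ((φ ⊃ ψ) ⊃ φ)) ∧ (ψ ∨ ψ) = 0 ∧ 0 = 0
This gives 0 ≠ 1.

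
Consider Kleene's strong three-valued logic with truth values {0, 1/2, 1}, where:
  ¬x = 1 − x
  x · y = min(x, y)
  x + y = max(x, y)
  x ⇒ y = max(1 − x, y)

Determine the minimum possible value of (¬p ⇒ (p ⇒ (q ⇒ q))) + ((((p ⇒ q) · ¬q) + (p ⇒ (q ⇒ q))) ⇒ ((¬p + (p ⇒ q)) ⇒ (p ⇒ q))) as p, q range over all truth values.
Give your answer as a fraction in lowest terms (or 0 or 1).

Take p = 1/2, q = 1/2:
¬p = ¬1/2 = 1/2
q ⇒ q = 1/2 ⇒ 1/2 = 1/2
p ⇒ (q ⇒ q) = 1/2 ⇒ 1/2 = 1/2
¬p ⇒ (p ⇒ (q ⇒ q)) = 1/2 ⇒ 1/2 = 1/2
p ⇒ q = 1/2 ⇒ 1/2 = 1/2
¬q = ¬1/2 = 1/2
(p ⇒ q) · ¬q = 1/2 · 1/2 = 1/2
q ⇒ q = 1/2 ⇒ 1/2 = 1/2
p ⇒ (q ⇒ q) = 1/2 ⇒ 1/2 = 1/2
((p ⇒ q) · ¬q) + (p ⇒ (q ⇒ q)) = 1/2 + 1/2 = 1/2
¬p = ¬1/2 = 1/2
p ⇒ q = 1/2 ⇒ 1/2 = 1/2
¬p + (p ⇒ q) = 1/2 + 1/2 = 1/2
p ⇒ q = 1/2 ⇒ 1/2 = 1/2
(¬p + (p ⇒ q)) ⇒ (p ⇒ q) = 1/2 ⇒ 1/2 = 1/2
(((p ⇒ q) · ¬q) + (p ⇒ (q ⇒ q))) ⇒ ((¬p + (p ⇒ q)) ⇒ (p ⇒ q)) = 1/2 ⇒ 1/2 = 1/2
(¬p ⇒ (p ⇒ (q ⇒ q))) + ((((p ⇒ q) · ¬q) + (p ⇒ (q ⇒ q))) ⇒ ((¬p + (p ⇒ q)) ⇒ (p ⇒ q))) = 1/2 + 1/2 = 1/2
No assignment yields a value below 1/2, so this is the minimum.

1/2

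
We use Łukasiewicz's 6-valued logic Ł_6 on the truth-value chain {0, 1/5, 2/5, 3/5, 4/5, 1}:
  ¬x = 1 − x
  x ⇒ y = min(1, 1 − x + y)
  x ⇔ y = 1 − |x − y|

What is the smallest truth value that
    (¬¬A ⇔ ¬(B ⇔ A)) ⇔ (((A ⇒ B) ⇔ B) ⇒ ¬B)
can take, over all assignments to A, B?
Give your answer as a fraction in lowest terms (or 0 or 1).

1/5

Take A = 2/5, B = 1:
¬A = ¬2/5 = 3/5
¬¬A = ¬3/5 = 2/5
B ⇔ A = 1 ⇔ 2/5 = 2/5
¬(B ⇔ A) = ¬2/5 = 3/5
¬¬A ⇔ ¬(B ⇔ A) = 2/5 ⇔ 3/5 = 4/5
A ⇒ B = 2/5 ⇒ 1 = 1
(A ⇒ B) ⇔ B = 1 ⇔ 1 = 1
¬B = ¬1 = 0
((A ⇒ B) ⇔ B) ⇒ ¬B = 1 ⇒ 0 = 0
(¬¬A ⇔ ¬(B ⇔ A)) ⇔ (((A ⇒ B) ⇔ B) ⇒ ¬B) = 4/5 ⇔ 0 = 1/5
No assignment yields a value below 1/5, so this is the minimum.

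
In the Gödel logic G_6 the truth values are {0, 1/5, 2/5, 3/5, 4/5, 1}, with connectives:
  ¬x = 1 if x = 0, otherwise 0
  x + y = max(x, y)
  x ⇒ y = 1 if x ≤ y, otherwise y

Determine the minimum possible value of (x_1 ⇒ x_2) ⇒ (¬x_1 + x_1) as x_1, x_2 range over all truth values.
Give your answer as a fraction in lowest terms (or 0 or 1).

1/5

Take x_1 = 1/5, x_2 = 1/5:
x_1 ⇒ x_2 = 1/5 ⇒ 1/5 = 1
¬x_1 = ¬1/5 = 0
¬x_1 + x_1 = 0 + 1/5 = 1/5
(x_1 ⇒ x_2) ⇒ (¬x_1 + x_1) = 1 ⇒ 1/5 = 1/5
No assignment yields a value below 1/5, so this is the minimum.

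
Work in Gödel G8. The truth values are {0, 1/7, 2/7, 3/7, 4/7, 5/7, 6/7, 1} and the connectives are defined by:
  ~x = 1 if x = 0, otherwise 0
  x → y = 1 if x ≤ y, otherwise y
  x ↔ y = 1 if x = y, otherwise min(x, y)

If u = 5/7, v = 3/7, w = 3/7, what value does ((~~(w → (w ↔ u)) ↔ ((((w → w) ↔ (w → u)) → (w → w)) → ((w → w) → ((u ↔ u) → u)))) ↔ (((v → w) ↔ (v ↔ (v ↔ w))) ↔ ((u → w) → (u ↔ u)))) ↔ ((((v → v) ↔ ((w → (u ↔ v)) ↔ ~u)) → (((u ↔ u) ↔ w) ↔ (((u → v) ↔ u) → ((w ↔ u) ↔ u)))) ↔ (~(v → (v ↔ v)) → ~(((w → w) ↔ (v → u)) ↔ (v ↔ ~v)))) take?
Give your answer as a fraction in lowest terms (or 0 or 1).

3/7

w ↔ u = 3/7 ↔ 5/7 = 3/7
w → (w ↔ u) = 3/7 → 3/7 = 1
~(w → (w ↔ u)) = ~1 = 0
~~(w → (w ↔ u)) = ~0 = 1
w → w = 3/7 → 3/7 = 1
w → u = 3/7 → 5/7 = 1
(w → w) ↔ (w → u) = 1 ↔ 1 = 1
w → w = 3/7 → 3/7 = 1
((w → w) ↔ (w → u)) → (w → w) = 1 → 1 = 1
w → w = 3/7 → 3/7 = 1
u ↔ u = 5/7 ↔ 5/7 = 1
(u ↔ u) → u = 1 → 5/7 = 5/7
(w → w) → ((u ↔ u) → u) = 1 → 5/7 = 5/7
(((w → w) ↔ (w → u)) → (w → w)) → ((w → w) → ((u ↔ u) → u)) = 1 → 5/7 = 5/7
~~(w → (w ↔ u)) ↔ ((((w → w) ↔ (w → u)) → (w → w)) → ((w → w) → ((u ↔ u) → u))) = 1 ↔ 5/7 = 5/7
v → w = 3/7 → 3/7 = 1
v ↔ w = 3/7 ↔ 3/7 = 1
v ↔ (v ↔ w) = 3/7 ↔ 1 = 3/7
(v → w) ↔ (v ↔ (v ↔ w)) = 1 ↔ 3/7 = 3/7
u → w = 5/7 → 3/7 = 3/7
u ↔ u = 5/7 ↔ 5/7 = 1
(u → w) → (u ↔ u) = 3/7 → 1 = 1
((v → w) ↔ (v ↔ (v ↔ w))) ↔ ((u → w) → (u ↔ u)) = 3/7 ↔ 1 = 3/7
(~~(w → (w ↔ u)) ↔ ((((w → w) ↔ (w → u)) → (w → w)) → ((w → w) → ((u ↔ u) → u)))) ↔ (((v → w) ↔ (v ↔ (v ↔ w))) ↔ ((u → w) → (u ↔ u))) = 5/7 ↔ 3/7 = 3/7
v → v = 3/7 → 3/7 = 1
u ↔ v = 5/7 ↔ 3/7 = 3/7
w → (u ↔ v) = 3/7 → 3/7 = 1
~u = ~5/7 = 0
(w → (u ↔ v)) ↔ ~u = 1 ↔ 0 = 0
(v → v) ↔ ((w → (u ↔ v)) ↔ ~u) = 1 ↔ 0 = 0
u ↔ u = 5/7 ↔ 5/7 = 1
(u ↔ u) ↔ w = 1 ↔ 3/7 = 3/7
u → v = 5/7 → 3/7 = 3/7
(u → v) ↔ u = 3/7 ↔ 5/7 = 3/7
w ↔ u = 3/7 ↔ 5/7 = 3/7
(w ↔ u) ↔ u = 3/7 ↔ 5/7 = 3/7
((u → v) ↔ u) → ((w ↔ u) ↔ u) = 3/7 → 3/7 = 1
((u ↔ u) ↔ w) ↔ (((u → v) ↔ u) → ((w ↔ u) ↔ u)) = 3/7 ↔ 1 = 3/7
((v → v) ↔ ((w → (u ↔ v)) ↔ ~u)) → (((u ↔ u) ↔ w) ↔ (((u → v) ↔ u) → ((w ↔ u) ↔ u))) = 0 → 3/7 = 1
v ↔ v = 3/7 ↔ 3/7 = 1
v → (v ↔ v) = 3/7 → 1 = 1
~(v → (v ↔ v)) = ~1 = 0
w → w = 3/7 → 3/7 = 1
v → u = 3/7 → 5/7 = 1
(w → w) ↔ (v → u) = 1 ↔ 1 = 1
~v = ~3/7 = 0
v ↔ ~v = 3/7 ↔ 0 = 0
((w → w) ↔ (v → u)) ↔ (v ↔ ~v) = 1 ↔ 0 = 0
~(((w → w) ↔ (v → u)) ↔ (v ↔ ~v)) = ~0 = 1
~(v → (v ↔ v)) → ~(((w → w) ↔ (v → u)) ↔ (v ↔ ~v)) = 0 → 1 = 1
(((v → v) ↔ ((w → (u ↔ v)) ↔ ~u)) → (((u ↔ u) ↔ w) ↔ (((u → v) ↔ u) → ((w ↔ u) ↔ u)))) ↔ (~(v → (v ↔ v)) → ~(((w → w) ↔ (v → u)) ↔ (v ↔ ~v))) = 1 ↔ 1 = 1
((~~(w → (w ↔ u)) ↔ ((((w → w) ↔ (w → u)) → (w → w)) → ((w → w) → ((u ↔ u) → u)))) ↔ (((v → w) ↔ (v ↔ (v ↔ w))) ↔ ((u → w) → (u ↔ u)))) ↔ ((((v → v) ↔ ((w → (u ↔ v)) ↔ ~u)) → (((u ↔ u) ↔ w) ↔ (((u → v) ↔ u) → ((w ↔ u) ↔ u)))) ↔ (~(v → (v ↔ v)) → ~(((w → w) ↔ (v → u)) ↔ (v ↔ ~v)))) = 3/7 ↔ 1 = 3/7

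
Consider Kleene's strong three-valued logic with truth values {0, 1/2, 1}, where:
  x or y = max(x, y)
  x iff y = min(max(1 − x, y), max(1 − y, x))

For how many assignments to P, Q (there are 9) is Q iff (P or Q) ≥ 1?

4

P = 0, Q = 0 ↦ 1  ≥
P = 0, Q = 1/2 ↦ 1/2  <
P = 0, Q = 1 ↦ 1  ≥
P = 1/2, Q = 0 ↦ 1/2  <
P = 1/2, Q = 1/2 ↦ 1/2  <
P = 1/2, Q = 1 ↦ 1  ≥
P = 1, Q = 0 ↦ 0  <
P = 1, Q = 1/2 ↦ 1/2  <
P = 1, Q = 1 ↦ 1  ≥
So 4 of the 9 assignments meet the threshold.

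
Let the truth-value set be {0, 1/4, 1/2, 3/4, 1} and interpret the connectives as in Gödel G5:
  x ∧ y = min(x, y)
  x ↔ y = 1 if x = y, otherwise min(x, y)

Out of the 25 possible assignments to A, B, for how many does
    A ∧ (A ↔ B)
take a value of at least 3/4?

value 1: 1 assignment (counts)
value 3/4: 3 assignments (counts)
value 1/2: 5 assignments
value 1/4: 7 assignments
value 0: 9 assignments
So 4 of the 25 assignments meet the threshold.

4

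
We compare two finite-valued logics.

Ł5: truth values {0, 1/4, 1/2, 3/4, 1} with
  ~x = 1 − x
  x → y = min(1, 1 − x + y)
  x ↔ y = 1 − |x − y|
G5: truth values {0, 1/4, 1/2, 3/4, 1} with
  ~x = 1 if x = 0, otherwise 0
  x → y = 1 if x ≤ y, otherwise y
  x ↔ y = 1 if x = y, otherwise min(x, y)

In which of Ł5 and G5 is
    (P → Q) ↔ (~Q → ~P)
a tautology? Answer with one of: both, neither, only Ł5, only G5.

In Ł5: every assignment gives 1 — tautology.
In G5: at P = 1/2, Q = 1/4 the value is 1/4 — not a tautology.

only Ł5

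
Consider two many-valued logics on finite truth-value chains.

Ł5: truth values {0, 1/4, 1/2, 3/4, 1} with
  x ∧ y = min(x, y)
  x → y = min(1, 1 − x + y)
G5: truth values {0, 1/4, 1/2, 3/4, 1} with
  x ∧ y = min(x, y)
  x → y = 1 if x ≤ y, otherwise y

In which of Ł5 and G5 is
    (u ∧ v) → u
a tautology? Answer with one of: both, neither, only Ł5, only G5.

both

In Ł5: every assignment gives 1 — tautology.
In G5: every assignment gives 1 — tautology.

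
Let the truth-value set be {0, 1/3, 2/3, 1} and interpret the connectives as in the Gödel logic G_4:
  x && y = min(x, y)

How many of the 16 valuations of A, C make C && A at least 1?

1

A = 0, C = 0 ↦ 0  <
A = 0, C = 1/3 ↦ 0  <
A = 0, C = 2/3 ↦ 0  <
A = 0, C = 1 ↦ 0  <
A = 1/3, C = 0 ↦ 0  <
A = 1/3, C = 1/3 ↦ 1/3  <
A = 1/3, C = 2/3 ↦ 1/3  <
A = 1/3, C = 1 ↦ 1/3  <
A = 2/3, C = 0 ↦ 0  <
A = 2/3, C = 1/3 ↦ 1/3  <
A = 2/3, C = 2/3 ↦ 2/3  <
A = 2/3, C = 1 ↦ 2/3  <
A = 1, C = 0 ↦ 0  <
A = 1, C = 1/3 ↦ 1/3  <
A = 1, C = 2/3 ↦ 2/3  <
A = 1, C = 1 ↦ 1  ≥
So 1 of the 16 assignments meets the threshold.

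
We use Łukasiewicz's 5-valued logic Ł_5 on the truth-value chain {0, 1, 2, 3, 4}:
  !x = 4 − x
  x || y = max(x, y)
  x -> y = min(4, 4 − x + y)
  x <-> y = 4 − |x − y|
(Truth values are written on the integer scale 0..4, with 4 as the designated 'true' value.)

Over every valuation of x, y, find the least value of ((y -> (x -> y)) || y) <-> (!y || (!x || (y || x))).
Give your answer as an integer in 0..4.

2

Take x = 2, y = 2:
x -> y = 2 -> 2 = 4
y -> (x -> y) = 2 -> 4 = 4
(y -> (x -> y)) || y = 4 || 2 = 4
!y = !2 = 2
!x = !2 = 2
y || x = 2 || 2 = 2
!x || (y || x) = 2 || 2 = 2
!y || (!x || (y || x)) = 2 || 2 = 2
((y -> (x -> y)) || y) <-> (!y || (!x || (y || x))) = 4 <-> 2 = 2
No assignment yields a value below 2, so this is the minimum.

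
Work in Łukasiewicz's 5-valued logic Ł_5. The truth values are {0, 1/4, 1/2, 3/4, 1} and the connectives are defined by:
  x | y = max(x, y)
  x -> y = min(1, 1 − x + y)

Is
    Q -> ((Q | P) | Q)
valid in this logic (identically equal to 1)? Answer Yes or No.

Yes

At P = 1/2, Q = 1, for instance:
Q | P = 1 | 1/2 = 1
(Q | P) | Q = 1 | 1 = 1
Q -> ((Q | P) | Q) = 1 -> 1 = 1
and checking the remaining 24 assignments likewise gives ≥ 1 in every case.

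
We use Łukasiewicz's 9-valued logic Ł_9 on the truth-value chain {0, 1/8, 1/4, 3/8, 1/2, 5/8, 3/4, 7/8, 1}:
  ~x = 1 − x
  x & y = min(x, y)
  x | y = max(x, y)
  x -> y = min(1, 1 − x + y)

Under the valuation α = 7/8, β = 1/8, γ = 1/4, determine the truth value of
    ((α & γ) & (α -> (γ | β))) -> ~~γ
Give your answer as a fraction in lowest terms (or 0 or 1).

α & γ = 7/8 & 1/4 = 1/4
γ | β = 1/4 | 1/8 = 1/4
α -> (γ | β) = 7/8 -> 1/4 = 3/8
(α & γ) & (α -> (γ | β)) = 1/4 & 3/8 = 1/4
~γ = ~1/4 = 3/4
~~γ = ~3/4 = 1/4
((α & γ) & (α -> (γ | β))) -> ~~γ = 1/4 -> 1/4 = 1

1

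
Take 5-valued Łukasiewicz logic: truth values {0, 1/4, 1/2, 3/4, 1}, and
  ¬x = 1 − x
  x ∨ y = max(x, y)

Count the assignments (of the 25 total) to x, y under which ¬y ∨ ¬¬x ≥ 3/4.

value 1: 9 assignments (counts)
value 3/4: 7 assignments (counts)
value 1/2: 5 assignments
value 1/4: 3 assignments
value 0: 1 assignment
So 16 of the 25 assignments meet the threshold.

16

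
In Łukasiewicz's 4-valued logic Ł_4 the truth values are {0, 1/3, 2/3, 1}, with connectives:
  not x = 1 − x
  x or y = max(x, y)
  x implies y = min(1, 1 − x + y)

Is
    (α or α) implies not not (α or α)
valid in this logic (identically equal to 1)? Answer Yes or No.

α = 0 ↦ 1
α = 1/3 ↦ 1
α = 2/3 ↦ 1
α = 1 ↦ 1
Every assignment gives a value ≥ 1.

Yes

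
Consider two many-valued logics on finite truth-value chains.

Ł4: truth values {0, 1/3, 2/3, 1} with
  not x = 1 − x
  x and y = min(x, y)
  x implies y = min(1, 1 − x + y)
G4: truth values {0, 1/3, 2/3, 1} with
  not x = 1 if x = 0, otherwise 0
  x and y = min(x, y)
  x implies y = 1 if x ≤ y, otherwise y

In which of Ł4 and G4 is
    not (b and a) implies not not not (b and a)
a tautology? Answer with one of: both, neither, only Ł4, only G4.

both

In Ł4: every assignment gives 1 — tautology.
In G4: every assignment gives 1 — tautology.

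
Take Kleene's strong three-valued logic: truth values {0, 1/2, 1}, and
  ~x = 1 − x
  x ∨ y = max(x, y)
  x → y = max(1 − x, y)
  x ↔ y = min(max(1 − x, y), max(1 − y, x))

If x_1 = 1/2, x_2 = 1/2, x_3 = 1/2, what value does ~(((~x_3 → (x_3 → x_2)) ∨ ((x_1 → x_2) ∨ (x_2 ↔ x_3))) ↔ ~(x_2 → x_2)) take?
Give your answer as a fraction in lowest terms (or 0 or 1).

1/2

~x_3 = ~1/2 = 1/2
x_3 → x_2 = 1/2 → 1/2 = 1/2
~x_3 → (x_3 → x_2) = 1/2 → 1/2 = 1/2
x_1 → x_2 = 1/2 → 1/2 = 1/2
x_2 ↔ x_3 = 1/2 ↔ 1/2 = 1/2
(x_1 → x_2) ∨ (x_2 ↔ x_3) = 1/2 ∨ 1/2 = 1/2
(~x_3 → (x_3 → x_2)) ∨ ((x_1 → x_2) ∨ (x_2 ↔ x_3)) = 1/2 ∨ 1/2 = 1/2
x_2 → x_2 = 1/2 → 1/2 = 1/2
~(x_2 → x_2) = ~1/2 = 1/2
((~x_3 → (x_3 → x_2)) ∨ ((x_1 → x_2) ∨ (x_2 ↔ x_3))) ↔ ~(x_2 → x_2) = 1/2 ↔ 1/2 = 1/2
~(((~x_3 → (x_3 → x_2)) ∨ ((x_1 → x_2) ∨ (x_2 ↔ x_3))) ↔ ~(x_2 → x_2)) = ~1/2 = 1/2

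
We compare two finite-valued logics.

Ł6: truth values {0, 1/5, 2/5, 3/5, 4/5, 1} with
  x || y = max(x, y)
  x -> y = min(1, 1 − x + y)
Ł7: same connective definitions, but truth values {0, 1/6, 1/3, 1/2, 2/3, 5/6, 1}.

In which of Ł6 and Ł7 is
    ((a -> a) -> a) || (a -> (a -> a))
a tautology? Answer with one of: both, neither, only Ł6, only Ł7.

both

In Ł6: every assignment gives 1 — tautology.
In Ł7: every assignment gives 1 — tautology.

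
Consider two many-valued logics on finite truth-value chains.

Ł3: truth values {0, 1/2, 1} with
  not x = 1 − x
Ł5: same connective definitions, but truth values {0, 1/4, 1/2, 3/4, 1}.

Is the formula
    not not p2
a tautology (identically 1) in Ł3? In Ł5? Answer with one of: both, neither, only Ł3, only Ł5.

In Ł3: at p2 = 0 the value is 0 — not a tautology.
In Ł5: at p2 = 0 the value is 0 — not a tautology.

neither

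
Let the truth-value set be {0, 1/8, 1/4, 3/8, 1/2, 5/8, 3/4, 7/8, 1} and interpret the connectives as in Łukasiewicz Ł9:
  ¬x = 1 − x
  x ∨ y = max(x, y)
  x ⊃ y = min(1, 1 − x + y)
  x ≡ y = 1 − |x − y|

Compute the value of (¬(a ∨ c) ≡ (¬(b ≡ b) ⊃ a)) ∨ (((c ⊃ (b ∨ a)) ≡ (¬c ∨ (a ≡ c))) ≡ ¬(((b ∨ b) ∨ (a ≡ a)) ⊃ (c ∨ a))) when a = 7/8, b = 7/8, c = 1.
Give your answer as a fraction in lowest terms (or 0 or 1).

a ∨ c = 7/8 ∨ 1 = 1
¬(a ∨ c) = ¬1 = 0
b ≡ b = 7/8 ≡ 7/8 = 1
¬(b ≡ b) = ¬1 = 0
¬(b ≡ b) ⊃ a = 0 ⊃ 7/8 = 1
¬(a ∨ c) ≡ (¬(b ≡ b) ⊃ a) = 0 ≡ 1 = 0
b ∨ a = 7/8 ∨ 7/8 = 7/8
c ⊃ (b ∨ a) = 1 ⊃ 7/8 = 7/8
¬c = ¬1 = 0
a ≡ c = 7/8 ≡ 1 = 7/8
¬c ∨ (a ≡ c) = 0 ∨ 7/8 = 7/8
(c ⊃ (b ∨ a)) ≡ (¬c ∨ (a ≡ c)) = 7/8 ≡ 7/8 = 1
b ∨ b = 7/8 ∨ 7/8 = 7/8
a ≡ a = 7/8 ≡ 7/8 = 1
(b ∨ b) ∨ (a ≡ a) = 7/8 ∨ 1 = 1
c ∨ a = 1 ∨ 7/8 = 1
((b ∨ b) ∨ (a ≡ a)) ⊃ (c ∨ a) = 1 ⊃ 1 = 1
¬(((b ∨ b) ∨ (a ≡ a)) ⊃ (c ∨ a)) = ¬1 = 0
((c ⊃ (b ∨ a)) ≡ (¬c ∨ (a ≡ c))) ≡ ¬(((b ∨ b) ∨ (a ≡ a)) ⊃ (c ∨ a)) = 1 ≡ 0 = 0
(¬(a ∨ c) ≡ (¬(b ≡ b) ⊃ a)) ∨ (((c ⊃ (b ∨ a)) ≡ (¬c ∨ (a ≡ c))) ≡ ¬(((b ∨ b) ∨ (a ≡ a)) ⊃ (c ∨ a))) = 0 ∨ 0 = 0

0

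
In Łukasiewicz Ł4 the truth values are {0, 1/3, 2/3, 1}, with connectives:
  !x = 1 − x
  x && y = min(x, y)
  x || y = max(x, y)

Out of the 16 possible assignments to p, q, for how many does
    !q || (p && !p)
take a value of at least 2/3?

8

p = 0, q = 0 ↦ 1  ≥
p = 0, q = 1/3 ↦ 2/3  ≥
p = 0, q = 2/3 ↦ 1/3  <
p = 0, q = 1 ↦ 0  <
p = 1/3, q = 0 ↦ 1  ≥
p = 1/3, q = 1/3 ↦ 2/3  ≥
p = 1/3, q = 2/3 ↦ 1/3  <
p = 1/3, q = 1 ↦ 1/3  <
p = 2/3, q = 0 ↦ 1  ≥
p = 2/3, q = 1/3 ↦ 2/3  ≥
p = 2/3, q = 2/3 ↦ 1/3  <
p = 2/3, q = 1 ↦ 1/3  <
p = 1, q = 0 ↦ 1  ≥
p = 1, q = 1/3 ↦ 2/3  ≥
p = 1, q = 2/3 ↦ 1/3  <
p = 1, q = 1 ↦ 0  <
So 8 of the 16 assignments meet the threshold.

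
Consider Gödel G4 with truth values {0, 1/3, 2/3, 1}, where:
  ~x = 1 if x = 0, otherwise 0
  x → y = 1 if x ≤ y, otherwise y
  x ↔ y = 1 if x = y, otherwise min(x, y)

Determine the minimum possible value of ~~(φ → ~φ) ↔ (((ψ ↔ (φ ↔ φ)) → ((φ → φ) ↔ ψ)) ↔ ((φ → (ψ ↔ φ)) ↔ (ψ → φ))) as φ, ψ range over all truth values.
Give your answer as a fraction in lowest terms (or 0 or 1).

Take φ = 0, ψ = 1/3:
~φ = ~0 = 1
φ → ~φ = 0 → 1 = 1
~(φ → ~φ) = ~1 = 0
~~(φ → ~φ) = ~0 = 1
φ ↔ φ = 0 ↔ 0 = 1
ψ ↔ (φ ↔ φ) = 1/3 ↔ 1 = 1/3
φ → φ = 0 → 0 = 1
(φ → φ) ↔ ψ = 1 ↔ 1/3 = 1/3
(ψ ↔ (φ ↔ φ)) → ((φ → φ) ↔ ψ) = 1/3 → 1/3 = 1
ψ ↔ φ = 1/3 ↔ 0 = 0
φ → (ψ ↔ φ) = 0 → 0 = 1
ψ → φ = 1/3 → 0 = 0
(φ → (ψ ↔ φ)) ↔ (ψ → φ) = 1 ↔ 0 = 0
((ψ ↔ (φ ↔ φ)) → ((φ → φ) ↔ ψ)) ↔ ((φ → (ψ ↔ φ)) ↔ (ψ → φ)) = 1 ↔ 0 = 0
~~(φ → ~φ) ↔ (((ψ ↔ (φ ↔ φ)) → ((φ → φ) ↔ ψ)) ↔ ((φ → (ψ ↔ φ)) ↔ (ψ → φ))) = 1 ↔ 0 = 0
No assignment yields a value below 0, so this is the minimum.

0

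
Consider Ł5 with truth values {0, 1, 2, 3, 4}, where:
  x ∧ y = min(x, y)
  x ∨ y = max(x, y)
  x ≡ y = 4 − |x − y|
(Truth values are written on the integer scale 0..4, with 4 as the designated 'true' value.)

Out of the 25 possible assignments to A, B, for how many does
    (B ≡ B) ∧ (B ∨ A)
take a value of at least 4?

value 4: 9 assignments (counts)
value 3: 7 assignments
value 2: 5 assignments
value 1: 3 assignments
value 0: 1 assignment
So 9 of the 25 assignments meet the threshold.

9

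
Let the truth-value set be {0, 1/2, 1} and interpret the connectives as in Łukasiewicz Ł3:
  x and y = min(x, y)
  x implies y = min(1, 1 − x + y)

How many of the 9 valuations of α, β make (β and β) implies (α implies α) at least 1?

α = 0, β = 0 ↦ 1  ≥
α = 0, β = 1/2 ↦ 1  ≥
α = 0, β = 1 ↦ 1  ≥
α = 1/2, β = 0 ↦ 1  ≥
α = 1/2, β = 1/2 ↦ 1  ≥
α = 1/2, β = 1 ↦ 1  ≥
α = 1, β = 0 ↦ 1  ≥
α = 1, β = 1/2 ↦ 1  ≥
α = 1, β = 1 ↦ 1  ≥
So 9 of the 9 assignments meet the threshold.

9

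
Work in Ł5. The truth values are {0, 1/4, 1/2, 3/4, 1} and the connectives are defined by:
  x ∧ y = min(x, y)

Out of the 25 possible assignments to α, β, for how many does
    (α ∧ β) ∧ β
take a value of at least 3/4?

value 1: 1 assignment (counts)
value 3/4: 3 assignments (counts)
value 1/2: 5 assignments
value 1/4: 7 assignments
value 0: 9 assignments
So 4 of the 25 assignments meet the threshold.

4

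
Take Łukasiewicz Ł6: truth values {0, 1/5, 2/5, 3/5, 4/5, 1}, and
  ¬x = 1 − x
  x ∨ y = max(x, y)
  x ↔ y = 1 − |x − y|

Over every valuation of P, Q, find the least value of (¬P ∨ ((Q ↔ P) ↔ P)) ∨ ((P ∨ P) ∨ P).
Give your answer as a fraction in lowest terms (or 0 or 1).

Take P = 2/5, Q = 1/5:
¬P = ¬2/5 = 3/5
Q ↔ P = 1/5 ↔ 2/5 = 4/5
(Q ↔ P) ↔ P = 4/5 ↔ 2/5 = 3/5
¬P ∨ ((Q ↔ P) ↔ P) = 3/5 ∨ 3/5 = 3/5
P ∨ P = 2/5 ∨ 2/5 = 2/5
(P ∨ P) ∨ P = 2/5 ∨ 2/5 = 2/5
(¬P ∨ ((Q ↔ P) ↔ P)) ∨ ((P ∨ P) ∨ P) = 3/5 ∨ 2/5 = 3/5
No assignment yields a value below 3/5, so this is the minimum.

3/5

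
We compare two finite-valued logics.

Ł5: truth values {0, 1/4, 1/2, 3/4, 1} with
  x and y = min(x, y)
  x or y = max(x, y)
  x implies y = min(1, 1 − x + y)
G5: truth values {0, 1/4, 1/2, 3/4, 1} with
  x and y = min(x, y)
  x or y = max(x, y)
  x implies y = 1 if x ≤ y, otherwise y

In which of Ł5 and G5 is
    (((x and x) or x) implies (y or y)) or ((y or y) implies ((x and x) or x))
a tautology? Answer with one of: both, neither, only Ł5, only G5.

In Ł5: every assignment gives 1 — tautology.
In G5: every assignment gives 1 — tautology.

both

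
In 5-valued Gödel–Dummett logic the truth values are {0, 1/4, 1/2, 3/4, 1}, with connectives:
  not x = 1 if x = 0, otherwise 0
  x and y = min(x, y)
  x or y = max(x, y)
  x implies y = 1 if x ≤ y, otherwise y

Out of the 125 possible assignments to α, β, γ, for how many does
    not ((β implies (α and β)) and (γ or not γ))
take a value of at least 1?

20

value 1: 20 assignments (counts)
value 0: 105 assignments
So 20 of the 125 assignments meet the threshold.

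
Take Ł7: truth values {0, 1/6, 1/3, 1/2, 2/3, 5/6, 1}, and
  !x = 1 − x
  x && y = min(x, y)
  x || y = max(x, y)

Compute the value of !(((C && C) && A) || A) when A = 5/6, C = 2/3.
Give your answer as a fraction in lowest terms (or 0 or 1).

C && C = 2/3 && 2/3 = 2/3
(C && C) && A = 2/3 && 5/6 = 2/3
((C && C) && A) || A = 2/3 || 5/6 = 5/6
!(((C && C) && A) || A) = !5/6 = 1/6

1/6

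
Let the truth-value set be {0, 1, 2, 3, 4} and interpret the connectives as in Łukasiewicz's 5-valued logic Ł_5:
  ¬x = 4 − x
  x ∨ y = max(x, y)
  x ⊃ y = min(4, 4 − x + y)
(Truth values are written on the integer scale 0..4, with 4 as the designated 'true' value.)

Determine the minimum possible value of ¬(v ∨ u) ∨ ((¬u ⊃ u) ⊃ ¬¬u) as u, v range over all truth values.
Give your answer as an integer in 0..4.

2

Take u = 2, v = 0:
v ∨ u = 0 ∨ 2 = 2
¬(v ∨ u) = ¬2 = 2
¬u = ¬2 = 2
¬u ⊃ u = 2 ⊃ 2 = 4
¬u = ¬2 = 2
¬¬u = ¬2 = 2
(¬u ⊃ u) ⊃ ¬¬u = 4 ⊃ 2 = 2
¬(v ∨ u) ∨ ((¬u ⊃ u) ⊃ ¬¬u) = 2 ∨ 2 = 2
No assignment yields a value below 2, so this is the minimum.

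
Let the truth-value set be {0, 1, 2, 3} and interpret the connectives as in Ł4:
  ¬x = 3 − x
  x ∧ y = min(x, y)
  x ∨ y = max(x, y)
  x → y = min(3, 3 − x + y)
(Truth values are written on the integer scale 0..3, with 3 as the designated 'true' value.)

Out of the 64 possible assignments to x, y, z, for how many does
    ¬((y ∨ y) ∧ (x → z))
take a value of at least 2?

value 3: 19 assignments (counts)
value 2: 19 assignments (counts)
value 1: 16 assignments
value 0: 10 assignments
So 38 of the 64 assignments meet the threshold.

38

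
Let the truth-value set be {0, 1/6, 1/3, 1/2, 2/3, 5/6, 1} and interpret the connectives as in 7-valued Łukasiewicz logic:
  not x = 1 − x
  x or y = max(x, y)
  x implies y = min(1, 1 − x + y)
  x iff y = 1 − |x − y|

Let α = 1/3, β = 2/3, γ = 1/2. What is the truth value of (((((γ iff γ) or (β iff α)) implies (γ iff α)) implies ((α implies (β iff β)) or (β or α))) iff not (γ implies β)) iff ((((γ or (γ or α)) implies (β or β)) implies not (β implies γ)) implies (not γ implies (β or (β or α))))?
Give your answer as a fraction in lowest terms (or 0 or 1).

γ iff γ = 1/2 iff 1/2 = 1
β iff α = 2/3 iff 1/3 = 2/3
(γ iff γ) or (β iff α) = 1 or 2/3 = 1
γ iff α = 1/2 iff 1/3 = 5/6
((γ iff γ) or (β iff α)) implies (γ iff α) = 1 implies 5/6 = 5/6
β iff β = 2/3 iff 2/3 = 1
α implies (β iff β) = 1/3 implies 1 = 1
β or α = 2/3 or 1/3 = 2/3
(α implies (β iff β)) or (β or α) = 1 or 2/3 = 1
(((γ iff γ) or (β iff α)) implies (γ iff α)) implies ((α implies (β iff β)) or (β or α)) = 5/6 implies 1 = 1
γ implies β = 1/2 implies 2/3 = 1
not (γ implies β) = not 1 = 0
((((γ iff γ) or (β iff α)) implies (γ iff α)) implies ((α implies (β iff β)) or (β or α))) iff not (γ implies β) = 1 iff 0 = 0
γ or α = 1/2 or 1/3 = 1/2
γ or (γ or α) = 1/2 or 1/2 = 1/2
β or β = 2/3 or 2/3 = 2/3
(γ or (γ or α)) implies (β or β) = 1/2 implies 2/3 = 1
β implies γ = 2/3 implies 1/2 = 5/6
not (β implies γ) = not 5/6 = 1/6
((γ or (γ or α)) implies (β or β)) implies not (β implies γ) = 1 implies 1/6 = 1/6
not γ = not 1/2 = 1/2
β or α = 2/3 or 1/3 = 2/3
β or (β or α) = 2/3 or 2/3 = 2/3
not γ implies (β or (β or α)) = 1/2 implies 2/3 = 1
(((γ or (γ or α)) implies (β or β)) implies not (β implies γ)) implies (not γ implies (β or (β or α))) = 1/6 implies 1 = 1
(((((γ iff γ) or (β iff α)) implies (γ iff α)) implies ((α implies (β iff β)) or (β or α))) iff not (γ implies β)) iff ((((γ or (γ or α)) implies (β or β)) implies not (β implies γ)) implies (not γ implies (β or (β or α)))) = 0 iff 1 = 0

0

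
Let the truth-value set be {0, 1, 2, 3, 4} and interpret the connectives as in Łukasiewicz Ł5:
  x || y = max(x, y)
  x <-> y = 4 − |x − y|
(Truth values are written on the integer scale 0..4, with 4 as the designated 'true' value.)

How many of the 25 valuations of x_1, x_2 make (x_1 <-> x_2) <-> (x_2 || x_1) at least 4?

value 4: 5 assignments (counts)
value 3: 7 assignments
value 2: 7 assignments
value 1: 3 assignments
value 0: 3 assignments
So 5 of the 25 assignments meet the threshold.

5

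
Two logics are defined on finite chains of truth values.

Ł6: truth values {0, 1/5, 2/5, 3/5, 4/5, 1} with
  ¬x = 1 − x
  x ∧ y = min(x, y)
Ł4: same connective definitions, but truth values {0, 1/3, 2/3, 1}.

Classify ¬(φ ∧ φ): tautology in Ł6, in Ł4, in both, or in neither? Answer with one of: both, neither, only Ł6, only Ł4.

In Ł6: at φ = 1/5 the value is 4/5 — not a tautology.
In Ł4: at φ = 1/3 the value is 2/3 — not a tautology.

neither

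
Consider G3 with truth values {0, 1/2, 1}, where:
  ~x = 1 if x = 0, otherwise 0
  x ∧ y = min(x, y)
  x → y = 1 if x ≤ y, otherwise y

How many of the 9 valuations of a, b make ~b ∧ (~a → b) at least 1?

a = 0, b = 0 ↦ 0  <
a = 0, b = 1/2 ↦ 0  <
a = 0, b = 1 ↦ 0  <
a = 1/2, b = 0 ↦ 1  ≥
a = 1/2, b = 1/2 ↦ 0  <
a = 1/2, b = 1 ↦ 0  <
a = 1, b = 0 ↦ 1  ≥
a = 1, b = 1/2 ↦ 0  <
a = 1, b = 1 ↦ 0  <
So 2 of the 9 assignments meet the threshold.

2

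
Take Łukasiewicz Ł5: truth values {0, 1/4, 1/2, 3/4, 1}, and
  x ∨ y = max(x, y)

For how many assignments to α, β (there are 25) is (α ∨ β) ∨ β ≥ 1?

9

value 1: 9 assignments (counts)
value 3/4: 7 assignments
value 1/2: 5 assignments
value 1/4: 3 assignments
value 0: 1 assignment
So 9 of the 25 assignments meet the threshold.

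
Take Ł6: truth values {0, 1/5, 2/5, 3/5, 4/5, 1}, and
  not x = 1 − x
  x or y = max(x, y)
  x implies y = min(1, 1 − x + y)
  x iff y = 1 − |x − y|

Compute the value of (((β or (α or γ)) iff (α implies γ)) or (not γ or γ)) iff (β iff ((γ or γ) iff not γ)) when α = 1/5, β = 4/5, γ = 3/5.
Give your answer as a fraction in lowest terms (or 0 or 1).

4/5

α or γ = 1/5 or 3/5 = 3/5
β or (α or γ) = 4/5 or 3/5 = 4/5
α implies γ = 1/5 implies 3/5 = 1
(β or (α or γ)) iff (α implies γ) = 4/5 iff 1 = 4/5
not γ = not 3/5 = 2/5
not γ or γ = 2/5 or 3/5 = 3/5
((β or (α or γ)) iff (α implies γ)) or (not γ or γ) = 4/5 or 3/5 = 4/5
γ or γ = 3/5 or 3/5 = 3/5
not γ = not 3/5 = 2/5
(γ or γ) iff not γ = 3/5 iff 2/5 = 4/5
β iff ((γ or γ) iff not γ) = 4/5 iff 4/5 = 1
(((β or (α or γ)) iff (α implies γ)) or (not γ or γ)) iff (β iff ((γ or γ) iff not γ)) = 4/5 iff 1 = 4/5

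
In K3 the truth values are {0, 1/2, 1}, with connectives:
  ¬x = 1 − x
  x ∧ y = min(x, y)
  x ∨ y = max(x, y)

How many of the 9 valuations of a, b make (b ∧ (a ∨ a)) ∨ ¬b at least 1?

a = 0, b = 0 ↦ 1  ≥
a = 0, b = 1/2 ↦ 1/2  <
a = 0, b = 1 ↦ 0  <
a = 1/2, b = 0 ↦ 1  ≥
a = 1/2, b = 1/2 ↦ 1/2  <
a = 1/2, b = 1 ↦ 1/2  <
a = 1, b = 0 ↦ 1  ≥
a = 1, b = 1/2 ↦ 1/2  <
a = 1, b = 1 ↦ 1  ≥
So 4 of the 9 assignments meet the threshold.

4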